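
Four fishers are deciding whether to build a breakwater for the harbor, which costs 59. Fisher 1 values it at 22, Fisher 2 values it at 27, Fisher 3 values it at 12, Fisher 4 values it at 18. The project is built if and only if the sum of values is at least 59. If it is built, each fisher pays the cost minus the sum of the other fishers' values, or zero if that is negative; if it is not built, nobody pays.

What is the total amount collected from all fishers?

Total value 79 ≥ cost 59, so it is built.
Fisher 1: others sum to 57; max(0, 59 - 57) = 2.
Fisher 2: others sum to 52; max(0, 59 - 52) = 7.
Fisher 3: others sum to 67; max(0, 59 - 67) = 0.
Fisher 4: others sum to 61; max(0, 59 - 61) = 0.
Total collected = 2 + 7 + 0 + 0 = 9.

9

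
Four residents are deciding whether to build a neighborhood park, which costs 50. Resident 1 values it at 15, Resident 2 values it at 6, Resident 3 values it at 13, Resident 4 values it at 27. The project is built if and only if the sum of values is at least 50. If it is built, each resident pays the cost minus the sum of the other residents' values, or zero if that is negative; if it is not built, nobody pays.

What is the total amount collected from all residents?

Total value 61 ≥ cost 50, so it is built.
Resident 1: others sum to 46; max(0, 50 - 46) = 4.
Resident 2: others sum to 55; max(0, 50 - 55) = 0.
Resident 3: others sum to 48; max(0, 50 - 48) = 2.
Resident 4: others sum to 34; max(0, 50 - 34) = 16.
Total collected = 4 + 0 + 2 + 16 = 22.

22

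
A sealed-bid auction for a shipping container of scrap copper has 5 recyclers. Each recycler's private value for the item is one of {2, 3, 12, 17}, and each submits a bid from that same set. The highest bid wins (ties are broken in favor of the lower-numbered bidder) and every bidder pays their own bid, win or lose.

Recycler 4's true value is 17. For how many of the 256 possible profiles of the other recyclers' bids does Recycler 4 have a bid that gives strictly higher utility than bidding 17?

Others bid (2, 2, 2, 2): truth gives 0; bid 3 gives 14 > 0. Violating.
Others bid (2, 2, 2, 3): truth gives 0; bid 3 gives 14 > 0. Violating.
Others bid (2, 2, 2, 12): truth gives 0; bid 12 gives 5 > 0. Violating.
Others bid (2, 2, 3, 2): truth gives 0; bid 12 gives 5 > 0. Violating.
Others bid (2, 2, 2, 17): truth gives 0; no alternative beats it.
Others bid (2, 2, 3, 17): truth gives 0; no alternative beats it.
(Checking all 256 profiles: 172 have a profitable deviation, 84 do not.)

172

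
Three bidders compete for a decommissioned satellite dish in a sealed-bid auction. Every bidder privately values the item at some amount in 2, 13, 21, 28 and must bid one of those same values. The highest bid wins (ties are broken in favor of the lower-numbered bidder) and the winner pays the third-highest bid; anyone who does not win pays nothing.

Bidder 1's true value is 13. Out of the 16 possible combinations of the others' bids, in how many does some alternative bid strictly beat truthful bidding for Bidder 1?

4

Others bid (2, 21): truth gives 0; bid 21 gives 11 > 0. Violating.
Others bid (2, 28): truth gives 0; bid 28 gives 11 > 0. Violating.
Others bid (21, 2): truth gives 0; bid 21 gives 11 > 0. Violating.
Others bid (28, 2): truth gives 0; bid 28 gives 11 > 0. Violating.
Others bid (2, 2): truth gives 11; no alternative beats it.
Others bid (2, 13): truth gives 11; no alternative beats it.
(Checking all 16 profiles: 4 have a profitable deviation, 12 do not.)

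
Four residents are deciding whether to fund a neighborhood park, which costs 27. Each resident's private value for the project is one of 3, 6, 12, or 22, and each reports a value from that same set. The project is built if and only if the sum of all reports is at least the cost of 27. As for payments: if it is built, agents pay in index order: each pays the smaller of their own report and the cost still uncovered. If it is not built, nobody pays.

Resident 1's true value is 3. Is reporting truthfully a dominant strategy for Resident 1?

Yes

Check each profile of the others' reports and compare truth against every alternative report.
Others report (3, 3, 22): truth gives 0, best alternative gives -3.
Others report (3, 6, 12): truth gives 0, best alternative gives -3.
Others report (3, 6, 22): truth gives 0, best alternative gives -3.
Others report (3, 12, 6): truth gives 0, best alternative gives -3.
Others report (3, 12, 12): truth gives 0, best alternative gives -3.
Others report (3, 12, 22): truth gives 0, best alternative gives -3.
(Remaining 58 profiles checked similarly; truth is weakly best in each.)
In every case the truthful report is at least as good as any alternative, so it is a dominant strategy.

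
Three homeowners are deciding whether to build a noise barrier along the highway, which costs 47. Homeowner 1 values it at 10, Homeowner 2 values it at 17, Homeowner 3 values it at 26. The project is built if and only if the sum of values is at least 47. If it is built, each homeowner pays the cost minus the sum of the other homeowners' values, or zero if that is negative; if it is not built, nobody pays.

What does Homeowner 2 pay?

Total value 53 ≥ cost 47, so the project is built.
The other homeowners' values sum to 36.
Cost minus that sum is 47 - 36 = 11.

11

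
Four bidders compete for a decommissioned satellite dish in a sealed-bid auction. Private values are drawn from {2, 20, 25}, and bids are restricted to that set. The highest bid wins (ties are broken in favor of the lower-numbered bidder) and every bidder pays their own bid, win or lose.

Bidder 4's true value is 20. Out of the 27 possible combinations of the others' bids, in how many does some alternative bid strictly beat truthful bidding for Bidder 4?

26

Others bid (2, 2, 20): truth gives -20; bid 2 gives -2 > -20. Violating.
Others bid (2, 2, 25): truth gives -20; bid 2 gives -2 > -20. Violating.
Others bid (2, 20, 2): truth gives -20; bid 2 gives -2 > -20. Violating.
Others bid (2, 20, 20): truth gives -20; bid 2 gives -2 > -20. Violating.
Others bid (2, 2, 2): truth gives 0; no alternative beats it.
(Checking all 27 profiles: 26 have a profitable deviation, 1 does not.)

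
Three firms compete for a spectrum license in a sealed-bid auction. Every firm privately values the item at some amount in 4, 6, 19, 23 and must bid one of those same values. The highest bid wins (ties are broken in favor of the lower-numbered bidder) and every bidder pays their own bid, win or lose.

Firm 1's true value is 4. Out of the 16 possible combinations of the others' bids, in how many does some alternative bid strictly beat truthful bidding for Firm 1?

Others bid (4, 6): truth gives -4; bid 6 gives -2 > -4. Violating.
Others bid (6, 4): truth gives -4; bid 6 gives -2 > -4. Violating.
Others bid (6, 6): truth gives -4; bid 6 gives -2 > -4. Violating.
Others bid (4, 4): truth gives 0; no alternative beats it.
Others bid (4, 19): truth gives -4; no alternative beats it.
(Checking all 16 profiles: 3 have a profitable deviation, 13 do not.)

3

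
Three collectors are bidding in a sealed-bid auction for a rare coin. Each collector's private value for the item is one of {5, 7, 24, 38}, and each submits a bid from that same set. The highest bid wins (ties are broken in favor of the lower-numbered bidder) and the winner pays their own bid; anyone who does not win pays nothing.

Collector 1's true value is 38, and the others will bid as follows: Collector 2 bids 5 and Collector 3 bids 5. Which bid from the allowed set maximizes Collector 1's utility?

Bid 5: wins, pays 5, utility 38 - 5 = 33.
Bid 7: wins, pays 7, utility 38 - 7 = 31.
Bid 24: wins, pays 24, utility 38 - 24 = 14.
Bid 38: wins, pays 38, utility 38 - 38 = 0.
The best choice is 5 with utility 33.

5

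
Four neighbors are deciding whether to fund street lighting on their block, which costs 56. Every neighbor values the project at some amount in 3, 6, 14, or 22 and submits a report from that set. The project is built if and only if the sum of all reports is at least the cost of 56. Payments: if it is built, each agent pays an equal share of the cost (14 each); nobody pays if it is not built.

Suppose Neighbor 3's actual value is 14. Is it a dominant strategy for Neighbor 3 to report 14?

Check each profile of the others' reports and compare truth against every alternative report.
Others report (3, 3, 3): truth gives 0, best alternative gives 0.
Others report (3, 3, 6): truth gives 0, best alternative gives 0.
Others report (3, 3, 14): truth gives 0, best alternative gives 0.
Others report (3, 3, 22): truth gives 0, best alternative gives 0.
Others report (3, 6, 3): truth gives 0, best alternative gives 0.
Others report (3, 6, 6): truth gives 0, best alternative gives 0.
(Remaining 58 profiles checked similarly; truth is weakly best in each.)
In every case the truthful report is at least as good as any alternative, so it is a dominant strategy.

Yes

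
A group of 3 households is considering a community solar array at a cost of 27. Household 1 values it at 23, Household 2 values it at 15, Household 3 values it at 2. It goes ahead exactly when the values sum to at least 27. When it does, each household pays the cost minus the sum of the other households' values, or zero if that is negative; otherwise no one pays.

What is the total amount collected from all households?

Total value 40 ≥ cost 27, so it is built.
Household 1: others sum to 17; max(0, 27 - 17) = 10.
Household 2: others sum to 25; max(0, 27 - 25) = 2.
Household 3: others sum to 38; max(0, 27 - 38) = 0.
Total collected = 10 + 2 + 0 = 12.

12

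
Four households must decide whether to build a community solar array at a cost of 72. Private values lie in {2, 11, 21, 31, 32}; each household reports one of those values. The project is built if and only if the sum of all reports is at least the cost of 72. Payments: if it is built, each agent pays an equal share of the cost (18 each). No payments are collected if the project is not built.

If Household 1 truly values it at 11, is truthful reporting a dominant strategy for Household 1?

Consider the case where Household 2 reports 2, Household 3 reports 31 and Household 4 reports 31.
Truthful report 11: project built, pays 18, utility 11 - 18 = -7.
Report 2 instead: project not built, utility 0.
Since 0 > -7, reporting 2 is strictly better here, so truthful reporting is not dominant.

No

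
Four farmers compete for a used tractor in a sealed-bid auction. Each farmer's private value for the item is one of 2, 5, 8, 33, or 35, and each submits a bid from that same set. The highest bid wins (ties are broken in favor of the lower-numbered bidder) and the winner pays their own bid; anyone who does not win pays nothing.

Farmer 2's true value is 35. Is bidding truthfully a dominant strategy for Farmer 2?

Consider the case where Farmer 1 bids 2, Farmer 3 bids 2 and Farmer 4 bids 2.
Truthful bid 35: wins, pays 35, utility 35 - 35 = 0.
Bid 5 instead: wins, pays 5, utility 35 - 5 = 30.
Since 30 > 0, bidding 5 is strictly better here, so truthful bidding is not dominant.

No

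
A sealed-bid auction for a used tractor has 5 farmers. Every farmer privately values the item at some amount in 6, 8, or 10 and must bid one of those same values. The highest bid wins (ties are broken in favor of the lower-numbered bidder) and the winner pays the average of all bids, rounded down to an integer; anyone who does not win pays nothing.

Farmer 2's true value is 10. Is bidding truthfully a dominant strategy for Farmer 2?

No

Consider the case where Farmer 1 bids 6, Farmer 3 bids 6, Farmer 4 bids 6 and Farmer 5 bids 8.
Truthful bid 10: wins, pays 7, utility 10 - 7 = 3.
Bid 8 instead: wins, pays 6, utility 10 - 6 = 4.
Since 4 > 3, bidding 8 is strictly better here, so truthful bidding is not dominant.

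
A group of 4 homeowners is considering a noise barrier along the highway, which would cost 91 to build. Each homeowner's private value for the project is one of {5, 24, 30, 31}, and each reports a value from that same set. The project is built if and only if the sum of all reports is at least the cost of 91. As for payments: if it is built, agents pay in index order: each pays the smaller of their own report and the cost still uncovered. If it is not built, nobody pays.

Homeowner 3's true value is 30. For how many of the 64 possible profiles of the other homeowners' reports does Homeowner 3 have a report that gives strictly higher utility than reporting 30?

Others report (5, 31, 31): truth gives 0; report 24 gives 6 > 0. Violating.
Others report (24, 24, 24): truth gives 0; report 24 gives 6 > 0. Violating.
Others report (24, 24, 30): truth gives 0; report 24 gives 6 > 0. Violating.
Others report (24, 24, 31): truth gives 0; report 24 gives 6 > 0. Violating.
Others report (5, 5, 5): truth gives 0; no alternative beats it.
Others report (5, 5, 24): truth gives 0; no alternative beats it.
(Checking all 64 profiles: 30 have a profitable deviation, 34 do not.)

30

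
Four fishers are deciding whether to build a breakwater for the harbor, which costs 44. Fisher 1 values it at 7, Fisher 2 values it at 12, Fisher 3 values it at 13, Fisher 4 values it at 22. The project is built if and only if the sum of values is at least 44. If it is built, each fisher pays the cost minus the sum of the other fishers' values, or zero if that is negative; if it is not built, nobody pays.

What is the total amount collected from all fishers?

17

Total value 54 ≥ cost 44, so it is built.
Fisher 1: others sum to 47; max(0, 44 - 47) = 0.
Fisher 2: others sum to 42; max(0, 44 - 42) = 2.
Fisher 3: others sum to 41; max(0, 44 - 41) = 3.
Fisher 4: others sum to 32; max(0, 44 - 32) = 12.
Total collected = 0 + 2 + 3 + 12 = 17.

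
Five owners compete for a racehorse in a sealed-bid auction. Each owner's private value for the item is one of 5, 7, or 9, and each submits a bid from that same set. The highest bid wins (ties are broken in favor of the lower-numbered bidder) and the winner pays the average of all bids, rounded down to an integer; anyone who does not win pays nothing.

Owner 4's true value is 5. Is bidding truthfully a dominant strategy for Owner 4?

Yes

Check each profile of the others' bids and compare truth against every alternative bid.
Others bid (5, 5, 5, 5): truth gives 0, best alternative gives 0.
Others bid (5, 5, 5, 7): truth gives 0, best alternative gives 0.
Others bid (5, 5, 5, 9): truth gives 0, best alternative gives 0.
Others bid (5, 5, 7, 5): truth gives 0, best alternative gives 0.
Others bid (5, 5, 7, 7): truth gives 0, best alternative gives 0.
Others bid (5, 5, 7, 9): truth gives 0, best alternative gives 0.
(Remaining 75 profiles checked similarly; truth is weakly best in each.)
In every case the truthful bid is at least as good as any alternative, so it is a dominant strategy.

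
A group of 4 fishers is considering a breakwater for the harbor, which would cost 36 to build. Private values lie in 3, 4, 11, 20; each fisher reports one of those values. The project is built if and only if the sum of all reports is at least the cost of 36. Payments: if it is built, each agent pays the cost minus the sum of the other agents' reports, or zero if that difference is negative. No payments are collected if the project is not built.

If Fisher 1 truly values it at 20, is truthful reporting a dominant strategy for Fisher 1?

Yes

Check each profile of the others' reports and compare truth against every alternative report.
Others report (4, 4, 11): truth gives 3, best alternative gives 0.
Others report (4, 11, 4): truth gives 3, best alternative gives 0.
Others report (11, 4, 4): truth gives 3, best alternative gives 0.
Others report (3, 4, 11): truth gives 2, best alternative gives 0.
Others report (3, 11, 4): truth gives 2, best alternative gives 0.
Others report (4, 3, 11): truth gives 2, best alternative gives 0.
(Remaining 58 profiles checked similarly; truth is weakly best in each.)
In every case the truthful report is at least as good as any alternative, so it is a dominant strategy.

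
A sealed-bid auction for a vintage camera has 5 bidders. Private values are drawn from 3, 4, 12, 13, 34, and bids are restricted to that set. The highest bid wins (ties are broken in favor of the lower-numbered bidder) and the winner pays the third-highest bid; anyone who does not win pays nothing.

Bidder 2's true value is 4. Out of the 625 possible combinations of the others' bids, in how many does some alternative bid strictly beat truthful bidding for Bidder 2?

Others bid (3, 3, 3, 12): truth gives 0; bid 12 gives 1 > 0. Violating.
Others bid (3, 3, 3, 13): truth gives 0; bid 13 gives 1 > 0. Violating.
Others bid (3, 3, 3, 34): truth gives 0; bid 34 gives 1 > 0. Violating.
Others bid (3, 3, 12, 3): truth gives 0; bid 12 gives 1 > 0. Violating.
Others bid (3, 3, 3, 3): truth gives 1; no alternative beats it.
Others bid (3, 3, 3, 4): truth gives 1; no alternative beats it.
(Checking all 625 profiles: 12 have a profitable deviation, 613 do not.)

12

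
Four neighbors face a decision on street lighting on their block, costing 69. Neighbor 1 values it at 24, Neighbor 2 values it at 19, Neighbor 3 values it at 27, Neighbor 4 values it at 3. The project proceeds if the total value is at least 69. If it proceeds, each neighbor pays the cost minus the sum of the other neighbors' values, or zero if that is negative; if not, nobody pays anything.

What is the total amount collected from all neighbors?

Total value 73 ≥ cost 69, so it is built.
Neighbor 1: others sum to 49; max(0, 69 - 49) = 20.
Neighbor 2: others sum to 54; max(0, 69 - 54) = 15.
Neighbor 3: others sum to 46; max(0, 69 - 46) = 23.
Neighbor 4: others sum to 70; max(0, 69 - 70) = 0.
Total collected = 20 + 15 + 23 + 0 = 58.

58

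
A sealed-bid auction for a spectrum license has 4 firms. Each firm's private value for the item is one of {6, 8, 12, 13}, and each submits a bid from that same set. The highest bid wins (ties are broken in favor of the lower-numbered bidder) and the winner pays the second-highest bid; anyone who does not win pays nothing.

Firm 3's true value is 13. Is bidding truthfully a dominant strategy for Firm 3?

Check each profile of the others' bids and compare truth against every alternative bid.
Others bid (6, 12, 6): truth gives 1, best alternative gives 0.
Others bid (6, 12, 8): truth gives 1, best alternative gives 0.
Others bid (6, 12, 12): truth gives 1, best alternative gives 0.
Others bid (8, 12, 6): truth gives 1, best alternative gives 0.
Others bid (8, 12, 8): truth gives 1, best alternative gives 0.
Others bid (8, 12, 12): truth gives 1, best alternative gives 0.
(Remaining 58 profiles checked similarly; truth is weakly best in each.)
In every case the truthful bid is at least as good as any alternative, so it is a dominant strategy.

Yes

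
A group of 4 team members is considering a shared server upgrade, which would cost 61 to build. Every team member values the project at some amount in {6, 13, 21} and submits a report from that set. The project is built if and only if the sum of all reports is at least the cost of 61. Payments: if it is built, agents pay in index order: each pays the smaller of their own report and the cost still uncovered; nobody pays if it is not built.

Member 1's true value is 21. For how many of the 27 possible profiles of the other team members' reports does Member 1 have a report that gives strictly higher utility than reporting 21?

Others report (6, 21, 21): truth gives 0; report 13 gives 8 > 0. Violating.
Others report (13, 21, 21): truth gives 0; report 6 gives 15 > 0. Violating.
Others report (21, 6, 21): truth gives 0; report 13 gives 8 > 0. Violating.
Others report (21, 13, 21): truth gives 0; report 6 gives 15 > 0. Violating.
Others report (6, 6, 6): truth gives 0; no alternative beats it.
Others report (6, 6, 13): truth gives 0; no alternative beats it.
(Checking all 27 profiles: 7 have a profitable deviation, 20 do not.)

7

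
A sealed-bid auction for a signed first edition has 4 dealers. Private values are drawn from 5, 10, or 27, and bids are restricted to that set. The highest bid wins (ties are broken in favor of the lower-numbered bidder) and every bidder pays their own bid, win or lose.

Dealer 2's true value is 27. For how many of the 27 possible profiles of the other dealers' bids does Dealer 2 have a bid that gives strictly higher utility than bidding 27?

13

Others bid (5, 5, 5): truth gives 0; bid 10 gives 17 > 0. Violating.
Others bid (5, 5, 10): truth gives 0; bid 10 gives 17 > 0. Violating.
Others bid (5, 10, 5): truth gives 0; bid 10 gives 17 > 0. Violating.
Others bid (5, 10, 10): truth gives 0; bid 10 gives 17 > 0. Violating.
Others bid (5, 5, 27): truth gives 0; no alternative beats it.
Others bid (5, 10, 27): truth gives 0; no alternative beats it.
(Checking all 27 profiles: 13 have a profitable deviation, 14 do not.)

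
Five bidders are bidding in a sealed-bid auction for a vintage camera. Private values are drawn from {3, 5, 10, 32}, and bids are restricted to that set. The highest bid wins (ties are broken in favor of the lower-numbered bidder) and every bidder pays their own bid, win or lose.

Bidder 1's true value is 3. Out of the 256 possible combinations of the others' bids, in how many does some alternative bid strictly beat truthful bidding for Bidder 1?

Others bid (3, 3, 3, 5): truth gives -3; bid 5 gives -2 > -3. Violating.
Others bid (3, 3, 5, 3): truth gives -3; bid 5 gives -2 > -3. Violating.
Others bid (3, 3, 5, 5): truth gives -3; bid 5 gives -2 > -3. Violating.
Others bid (3, 5, 3, 3): truth gives -3; bid 5 gives -2 > -3. Violating.
Others bid (3, 3, 3, 3): truth gives 0; no alternative beats it.
Others bid (3, 3, 3, 10): truth gives -3; no alternative beats it.
(Checking all 256 profiles: 15 have a profitable deviation, 241 do not.)

15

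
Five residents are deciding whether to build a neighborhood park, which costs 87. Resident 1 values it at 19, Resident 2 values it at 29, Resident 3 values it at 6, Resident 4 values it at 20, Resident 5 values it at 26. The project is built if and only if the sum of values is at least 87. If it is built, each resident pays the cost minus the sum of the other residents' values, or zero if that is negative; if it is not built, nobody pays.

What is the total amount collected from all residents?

42

Total value 100 ≥ cost 87, so it is built.
Resident 1: others sum to 81; max(0, 87 - 81) = 6.
Resident 2: others sum to 71; max(0, 87 - 71) = 16.
Resident 3: others sum to 94; max(0, 87 - 94) = 0.
Resident 4: others sum to 80; max(0, 87 - 80) = 7.
Resident 5: others sum to 74; max(0, 87 - 74) = 13.
Total collected = 6 + 16 + 0 + 7 + 13 = 42.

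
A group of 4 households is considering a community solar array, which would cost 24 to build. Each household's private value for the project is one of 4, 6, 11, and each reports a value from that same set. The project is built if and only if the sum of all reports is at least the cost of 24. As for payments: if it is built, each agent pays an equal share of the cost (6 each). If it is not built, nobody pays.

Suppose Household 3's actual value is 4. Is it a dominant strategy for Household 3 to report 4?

Yes

Check each profile of the others' reports and compare truth against every alternative report.
Others report (4, 4, 11): truth gives 0, best alternative gives -2.
Others report (4, 11, 4): truth gives 0, best alternative gives -2.
Others report (6, 6, 6): truth gives 0, best alternative gives -2.
Others report (11, 4, 4): truth gives 0, best alternative gives -2.
Others report (4, 6, 11): truth gives -2, best alternative gives -2.
Others report (4, 11, 6): truth gives -2, best alternative gives -2.
(Remaining 21 profiles checked similarly; truth is weakly best in each.)
In every case the truthful report is at least as good as any alternative, so it is a dominant strategy.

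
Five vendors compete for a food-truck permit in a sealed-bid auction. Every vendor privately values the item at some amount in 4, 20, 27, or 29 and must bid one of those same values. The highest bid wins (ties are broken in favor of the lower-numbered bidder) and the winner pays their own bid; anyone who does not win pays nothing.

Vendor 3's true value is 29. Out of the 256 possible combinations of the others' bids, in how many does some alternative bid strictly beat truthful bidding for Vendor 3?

Others bid (4, 4, 4, 4): truth gives 0; bid 20 gives 9 > 0. Violating.
Others bid (4, 4, 4, 20): truth gives 0; bid 20 gives 9 > 0. Violating.
Others bid (4, 4, 4, 27): truth gives 0; bid 27 gives 2 > 0. Violating.
Others bid (4, 4, 20, 4): truth gives 0; bid 20 gives 9 > 0. Violating.
Others bid (4, 4, 4, 29): truth gives 0; no alternative beats it.
Others bid (4, 4, 20, 29): truth gives 0; no alternative beats it.
(Checking all 256 profiles: 36 have a profitable deviation, 220 do not.)

36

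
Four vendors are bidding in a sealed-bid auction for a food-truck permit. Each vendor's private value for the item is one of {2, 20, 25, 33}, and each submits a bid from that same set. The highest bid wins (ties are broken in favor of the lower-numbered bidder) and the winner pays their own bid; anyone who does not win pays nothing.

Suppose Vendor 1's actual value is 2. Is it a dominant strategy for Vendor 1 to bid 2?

Yes

Check each profile of the others' bids and compare truth against every alternative bid.
Others bid (2, 2, 2): truth gives 0, best alternative gives -18.
Others bid (2, 2, 20): truth gives 0, best alternative gives -18.
Others bid (2, 20, 2): truth gives 0, best alternative gives -18.
Others bid (2, 20, 20): truth gives 0, best alternative gives -18.
Others bid (20, 2, 2): truth gives 0, best alternative gives -18.
Others bid (20, 2, 20): truth gives 0, best alternative gives -18.
(Remaining 58 profiles checked similarly; truth is weakly best in each.)
In every case the truthful bid is at least as good as any alternative, so it is a dominant strategy.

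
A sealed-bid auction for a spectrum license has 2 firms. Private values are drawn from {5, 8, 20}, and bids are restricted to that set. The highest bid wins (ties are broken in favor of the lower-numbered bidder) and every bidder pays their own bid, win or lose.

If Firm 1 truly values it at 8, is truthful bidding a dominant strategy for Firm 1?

No

Consider the case where Firm 2 bids 5.
Truthful bid 8: wins, pays 8, utility 8 - 8 = 0.
Bid 5 instead: wins, pays 5, utility 8 - 5 = 3.
Since 3 > 0, bidding 5 is strictly better here, so truthful bidding is not dominant.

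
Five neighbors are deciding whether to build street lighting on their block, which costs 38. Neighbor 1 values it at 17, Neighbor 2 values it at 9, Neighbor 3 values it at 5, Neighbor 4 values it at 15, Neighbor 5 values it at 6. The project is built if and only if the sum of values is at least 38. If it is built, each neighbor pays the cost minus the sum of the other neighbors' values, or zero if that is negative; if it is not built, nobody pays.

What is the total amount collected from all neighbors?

4

Total value 52 ≥ cost 38, so it is built.
Neighbor 1: others sum to 35; max(0, 38 - 35) = 3.
Neighbor 2: others sum to 43; max(0, 38 - 43) = 0.
Neighbor 3: others sum to 47; max(0, 38 - 47) = 0.
Neighbor 4: others sum to 37; max(0, 38 - 37) = 1.
Neighbor 5: others sum to 46; max(0, 38 - 46) = 0.
Total collected = 3 + 0 + 0 + 1 + 0 = 4.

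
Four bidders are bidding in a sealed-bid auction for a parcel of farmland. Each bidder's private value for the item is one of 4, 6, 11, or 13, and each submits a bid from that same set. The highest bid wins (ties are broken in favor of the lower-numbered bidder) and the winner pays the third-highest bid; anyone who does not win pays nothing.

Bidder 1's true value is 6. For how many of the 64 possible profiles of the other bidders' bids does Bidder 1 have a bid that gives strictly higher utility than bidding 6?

6

Others bid (4, 4, 11): truth gives 0; bid 11 gives 2 > 0. Violating.
Others bid (4, 4, 13): truth gives 0; bid 13 gives 2 > 0. Violating.
Others bid (4, 11, 4): truth gives 0; bid 11 gives 2 > 0. Violating.
Others bid (4, 13, 4): truth gives 0; bid 13 gives 2 > 0. Violating.
Others bid (4, 4, 4): truth gives 2; no alternative beats it.
Others bid (4, 4, 6): truth gives 2; no alternative beats it.
(Checking all 64 profiles: 6 have a profitable deviation, 58 do not.)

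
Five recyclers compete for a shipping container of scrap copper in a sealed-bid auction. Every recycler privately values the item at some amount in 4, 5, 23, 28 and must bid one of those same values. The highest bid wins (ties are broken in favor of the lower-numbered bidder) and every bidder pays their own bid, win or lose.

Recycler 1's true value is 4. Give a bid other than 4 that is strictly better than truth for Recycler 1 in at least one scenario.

Suppose Recycler 2 bids 4, Recycler 3 bids 4, Recycler 4 bids 4 and Recycler 5 bids 5.
Bid 4: loses but pays 4, utility -4.
Bid 5: wins, pays 5, utility 4 - 5 = -1.
So bidding 5 beats truth here (-1 > -4).

5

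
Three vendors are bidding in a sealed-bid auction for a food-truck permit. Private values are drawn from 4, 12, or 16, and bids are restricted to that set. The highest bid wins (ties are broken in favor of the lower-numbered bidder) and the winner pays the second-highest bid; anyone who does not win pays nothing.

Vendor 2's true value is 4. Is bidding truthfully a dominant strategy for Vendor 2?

Yes

Check each profile of the others' bids and compare truth against every alternative bid.
Others bid (4, 12): truth gives 0, best alternative gives -8.
Others bid (4, 4): truth gives 0, best alternative gives 0.
Others bid (4, 16): truth gives 0, best alternative gives 0.
Others bid (12, 4): truth gives 0, best alternative gives 0.
Others bid (12, 12): truth gives 0, best alternative gives 0.
Others bid (12, 16): truth gives 0, best alternative gives 0.
(Remaining 3 profiles checked similarly; truth is weakly best in each.)
In every case the truthful bid is at least as good as any alternative, so it is a dominant strategy.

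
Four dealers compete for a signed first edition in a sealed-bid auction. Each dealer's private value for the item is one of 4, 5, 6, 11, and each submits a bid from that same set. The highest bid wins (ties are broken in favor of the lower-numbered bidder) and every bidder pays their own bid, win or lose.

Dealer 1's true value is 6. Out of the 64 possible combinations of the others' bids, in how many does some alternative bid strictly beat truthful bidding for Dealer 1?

Others bid (4, 4, 4): truth gives 0; bid 4 gives 2 > 0. Violating.
Others bid (4, 4, 5): truth gives 0; bid 5 gives 1 > 0. Violating.
Others bid (4, 4, 11): truth gives -6; bid 4 gives -4 > -6. Violating.
Others bid (4, 5, 4): truth gives 0; bid 5 gives 1 > 0. Violating.
Others bid (4, 4, 6): truth gives 0; no alternative beats it.
Others bid (4, 5, 6): truth gives 0; no alternative beats it.
(Checking all 64 profiles: 45 have a profitable deviation, 19 do not.)

45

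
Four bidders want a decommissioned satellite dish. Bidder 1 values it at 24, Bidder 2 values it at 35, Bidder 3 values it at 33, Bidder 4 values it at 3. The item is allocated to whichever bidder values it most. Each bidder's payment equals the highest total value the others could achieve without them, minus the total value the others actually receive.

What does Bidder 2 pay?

33

Bidder 2 has the highest value and receives the item.
Without Bidder 2, the item would go to the next-highest value, 33, so the others could achieve 33.
With Bidder 2 present and winning, the others receive nothing, so their total is 0.
Payment = 33 - 0 = 33.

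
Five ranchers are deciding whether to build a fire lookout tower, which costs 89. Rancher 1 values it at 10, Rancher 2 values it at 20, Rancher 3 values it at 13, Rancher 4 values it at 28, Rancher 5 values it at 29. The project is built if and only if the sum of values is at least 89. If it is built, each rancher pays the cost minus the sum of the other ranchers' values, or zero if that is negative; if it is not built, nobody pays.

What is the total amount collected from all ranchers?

46

Total value 100 ≥ cost 89, so it is built.
Rancher 1: others sum to 90; max(0, 89 - 90) = 0.
Rancher 2: others sum to 80; max(0, 89 - 80) = 9.
Rancher 3: others sum to 87; max(0, 89 - 87) = 2.
Rancher 4: others sum to 72; max(0, 89 - 72) = 17.
Rancher 5: others sum to 71; max(0, 89 - 71) = 18.
Total collected = 0 + 9 + 2 + 17 + 18 = 46.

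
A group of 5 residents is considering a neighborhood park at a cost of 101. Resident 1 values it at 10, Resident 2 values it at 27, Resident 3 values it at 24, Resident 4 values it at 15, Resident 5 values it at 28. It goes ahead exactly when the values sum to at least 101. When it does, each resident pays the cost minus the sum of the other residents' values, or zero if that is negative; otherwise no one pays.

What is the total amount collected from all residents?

89

Total value 104 ≥ cost 101, so it is built.
Resident 1: others sum to 94; max(0, 101 - 94) = 7.
Resident 2: others sum to 77; max(0, 101 - 77) = 24.
Resident 3: others sum to 80; max(0, 101 - 80) = 21.
Resident 4: others sum to 89; max(0, 101 - 89) = 12.
Resident 5: others sum to 76; max(0, 101 - 76) = 25.
Total collected = 7 + 24 + 21 + 12 + 25 = 89.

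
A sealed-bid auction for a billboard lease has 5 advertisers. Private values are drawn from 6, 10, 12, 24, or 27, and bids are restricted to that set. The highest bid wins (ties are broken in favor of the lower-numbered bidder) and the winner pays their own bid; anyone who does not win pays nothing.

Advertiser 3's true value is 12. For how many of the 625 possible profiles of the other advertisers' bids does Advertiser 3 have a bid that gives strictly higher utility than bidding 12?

4

Others bid (6, 6, 6, 6): truth gives 0; bid 10 gives 2 > 0. Violating.
Others bid (6, 6, 6, 10): truth gives 0; bid 10 gives 2 > 0. Violating.
Others bid (6, 6, 10, 6): truth gives 0; bid 10 gives 2 > 0. Violating.
Others bid (6, 6, 10, 10): truth gives 0; bid 10 gives 2 > 0. Violating.
Others bid (6, 6, 6, 12): truth gives 0; no alternative beats it.
Others bid (6, 6, 6, 24): truth gives 0; no alternative beats it.
(Checking all 625 profiles: 4 have a profitable deviation, 621 do not.)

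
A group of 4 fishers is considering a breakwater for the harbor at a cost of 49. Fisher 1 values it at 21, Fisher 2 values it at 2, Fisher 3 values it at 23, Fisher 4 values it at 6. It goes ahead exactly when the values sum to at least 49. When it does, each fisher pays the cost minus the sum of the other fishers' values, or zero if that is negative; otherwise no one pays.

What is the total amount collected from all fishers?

41

Total value 52 ≥ cost 49, so it is built.
Fisher 1: others sum to 31; max(0, 49 - 31) = 18.
Fisher 2: others sum to 50; max(0, 49 - 50) = 0.
Fisher 3: others sum to 29; max(0, 49 - 29) = 20.
Fisher 4: others sum to 46; max(0, 49 - 46) = 3.
Total collected = 18 + 0 + 20 + 3 = 41.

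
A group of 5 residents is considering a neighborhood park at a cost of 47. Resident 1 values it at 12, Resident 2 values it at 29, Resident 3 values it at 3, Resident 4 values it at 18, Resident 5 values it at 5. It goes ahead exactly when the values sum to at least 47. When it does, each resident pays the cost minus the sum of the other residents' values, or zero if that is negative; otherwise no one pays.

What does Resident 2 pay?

Total value 67 ≥ cost 47, so the project is built.
The other residents' values sum to 38.
Cost minus that sum is 47 - 38 = 9.

9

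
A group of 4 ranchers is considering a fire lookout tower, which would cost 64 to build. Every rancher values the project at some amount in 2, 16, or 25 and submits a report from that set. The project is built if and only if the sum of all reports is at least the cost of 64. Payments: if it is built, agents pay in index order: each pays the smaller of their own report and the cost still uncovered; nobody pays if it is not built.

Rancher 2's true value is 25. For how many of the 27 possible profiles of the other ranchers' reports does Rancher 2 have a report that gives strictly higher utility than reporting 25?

Others report (2, 25, 25): truth gives 0; report 16 gives 9 > 0. Violating.
Others report (16, 16, 16): truth gives 0; report 16 gives 9 > 0. Violating.
Others report (16, 16, 25): truth gives 0; report 16 gives 9 > 0. Violating.
Others report (16, 25, 16): truth gives 0; report 16 gives 9 > 0. Violating.
Others report (2, 2, 2): truth gives 0; no alternative beats it.
Others report (2, 2, 16): truth gives 0; no alternative beats it.
(Checking all 27 profiles: 11 have a profitable deviation, 16 do not.)

11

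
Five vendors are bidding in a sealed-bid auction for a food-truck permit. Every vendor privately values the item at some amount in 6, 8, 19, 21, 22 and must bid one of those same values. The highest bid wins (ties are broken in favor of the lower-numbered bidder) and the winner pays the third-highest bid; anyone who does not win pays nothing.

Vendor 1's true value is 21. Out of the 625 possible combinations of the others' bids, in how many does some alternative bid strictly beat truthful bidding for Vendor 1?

Others bid (6, 6, 6, 22): truth gives 0; bid 22 gives 15 > 0. Violating.
Others bid (6, 6, 8, 22): truth gives 0; bid 22 gives 13 > 0. Violating.
Others bid (6, 6, 19, 22): truth gives 0; bid 22 gives 2 > 0. Violating.
Others bid (6, 6, 22, 6): truth gives 0; bid 22 gives 15 > 0. Violating.
Others bid (6, 6, 6, 6): truth gives 15; no alternative beats it.
Others bid (6, 6, 6, 8): truth gives 15; no alternative beats it.
(Checking all 625 profiles: 108 have a profitable deviation, 517 do not.)

108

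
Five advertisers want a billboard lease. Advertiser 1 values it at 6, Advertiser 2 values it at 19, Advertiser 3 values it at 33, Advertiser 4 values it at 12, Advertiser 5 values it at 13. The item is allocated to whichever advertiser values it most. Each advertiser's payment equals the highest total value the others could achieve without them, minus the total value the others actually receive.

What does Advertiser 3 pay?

Advertiser 3 has the highest value and receives the item.
Without Advertiser 3, the item would go to the next-highest value, 19, so the others could achieve 19.
With Advertiser 3 present and winning, the others receive nothing, so their total is 0.
Payment = 19 - 0 = 19.

19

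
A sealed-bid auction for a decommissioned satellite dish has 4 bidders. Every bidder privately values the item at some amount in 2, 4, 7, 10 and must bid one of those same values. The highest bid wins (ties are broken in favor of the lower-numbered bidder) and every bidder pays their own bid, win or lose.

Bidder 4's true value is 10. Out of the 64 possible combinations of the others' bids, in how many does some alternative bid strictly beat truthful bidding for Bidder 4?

Others bid (2, 2, 2): truth gives 0; bid 4 gives 6 > 0. Violating.
Others bid (2, 2, 4): truth gives 0; bid 7 gives 3 > 0. Violating.
Others bid (2, 2, 10): truth gives -10; bid 2 gives -2 > -10. Violating.
Others bid (2, 4, 2): truth gives 0; bid 7 gives 3 > 0. Violating.
Others bid (2, 2, 7): truth gives 0; no alternative beats it.
Others bid (2, 4, 7): truth gives 0; no alternative beats it.
(Checking all 64 profiles: 45 have a profitable deviation, 19 do not.)

45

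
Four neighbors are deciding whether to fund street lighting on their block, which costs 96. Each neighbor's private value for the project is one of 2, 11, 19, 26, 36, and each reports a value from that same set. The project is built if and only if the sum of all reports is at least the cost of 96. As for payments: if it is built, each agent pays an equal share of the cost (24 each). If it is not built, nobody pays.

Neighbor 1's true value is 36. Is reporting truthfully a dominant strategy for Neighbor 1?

Check each profile of the others' reports and compare truth against every alternative report.
Others report (2, 26, 36): truth gives 12, best alternative gives 0.
Others report (2, 36, 26): truth gives 12, best alternative gives 0.
Others report (11, 19, 36): truth gives 12, best alternative gives 0.
Others report (11, 26, 26): truth gives 12, best alternative gives 0.
Others report (11, 36, 19): truth gives 12, best alternative gives 0.
Others report (19, 11, 36): truth gives 12, best alternative gives 0.
(Remaining 119 profiles checked similarly; truth is weakly best in each.)
In every case the truthful report is at least as good as any alternative, so it is a dominant strategy.

Yes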